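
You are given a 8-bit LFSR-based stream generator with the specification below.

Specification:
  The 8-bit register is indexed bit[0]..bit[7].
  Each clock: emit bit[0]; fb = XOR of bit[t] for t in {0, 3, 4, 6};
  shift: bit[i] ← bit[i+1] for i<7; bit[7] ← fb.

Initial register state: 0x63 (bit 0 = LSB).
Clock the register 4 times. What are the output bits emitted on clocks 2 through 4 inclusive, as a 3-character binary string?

100

reg_0 = 0x63
clock 1: out=1, reg = 0x31
clock 2: out=1, reg = 0x18
clock 3: out=0, reg = 0x0C
clock 4: out=0, reg = 0x86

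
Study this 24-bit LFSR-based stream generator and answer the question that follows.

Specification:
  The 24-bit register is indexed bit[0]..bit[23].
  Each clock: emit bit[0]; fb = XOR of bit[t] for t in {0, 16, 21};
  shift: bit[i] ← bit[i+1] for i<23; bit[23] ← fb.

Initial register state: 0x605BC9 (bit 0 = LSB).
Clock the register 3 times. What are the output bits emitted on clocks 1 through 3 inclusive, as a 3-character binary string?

100

reg_0 = 0x605BC9
clock 1: out=1, reg = 0x302DE4
clock 2: out=0, reg = 0x9816F2
clock 3: out=0, reg = 0x4C0B79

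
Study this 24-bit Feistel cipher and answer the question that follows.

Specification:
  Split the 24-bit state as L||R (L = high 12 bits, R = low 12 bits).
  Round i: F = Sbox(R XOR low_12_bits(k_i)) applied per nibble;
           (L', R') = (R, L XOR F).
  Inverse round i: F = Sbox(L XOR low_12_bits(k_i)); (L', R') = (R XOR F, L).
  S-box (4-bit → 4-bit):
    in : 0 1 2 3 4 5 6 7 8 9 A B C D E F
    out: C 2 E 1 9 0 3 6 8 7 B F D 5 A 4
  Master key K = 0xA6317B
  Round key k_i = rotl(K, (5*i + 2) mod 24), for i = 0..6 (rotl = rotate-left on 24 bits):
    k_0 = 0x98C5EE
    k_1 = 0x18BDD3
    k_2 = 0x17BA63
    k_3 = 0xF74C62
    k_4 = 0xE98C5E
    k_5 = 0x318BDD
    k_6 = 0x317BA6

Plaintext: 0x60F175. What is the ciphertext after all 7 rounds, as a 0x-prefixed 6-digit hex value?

0x536B5B

s_0 = plaintext = 0x60F175
s_1 = Round(s_0, k_0) = 0x175F70
s_2 = Round(s_1, k_1) = 0xF70FC4
s_3 = Round(s_2, k_2) = 0xFC4FC6
s_4 = Round(s_3, k_3) = 0xFC6E7D
s_5 = Round(s_4, k_4) = 0xE7D127
s_6 = Round(s_5, k_5) = 0x127536
s_7 = Round(s_6, k_6) = 0x536B5B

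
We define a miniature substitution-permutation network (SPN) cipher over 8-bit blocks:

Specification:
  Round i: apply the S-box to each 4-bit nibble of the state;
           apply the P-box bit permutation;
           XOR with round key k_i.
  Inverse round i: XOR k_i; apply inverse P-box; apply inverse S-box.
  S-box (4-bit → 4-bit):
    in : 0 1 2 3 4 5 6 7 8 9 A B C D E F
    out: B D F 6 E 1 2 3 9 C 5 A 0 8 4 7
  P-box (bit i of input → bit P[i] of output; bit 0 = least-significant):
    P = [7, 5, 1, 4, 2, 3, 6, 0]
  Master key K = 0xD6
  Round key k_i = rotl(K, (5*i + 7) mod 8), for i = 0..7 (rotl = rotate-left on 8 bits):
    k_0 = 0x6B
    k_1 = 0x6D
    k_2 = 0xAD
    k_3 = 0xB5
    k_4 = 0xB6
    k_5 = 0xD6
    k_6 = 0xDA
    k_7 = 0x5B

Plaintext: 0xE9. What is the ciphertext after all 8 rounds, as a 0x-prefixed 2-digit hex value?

0x59

s_0 = plaintext = 0xE9
s_1 = Round(s_0, k_0) = 0x39
s_2 = Round(s_1, k_1) = 0x37
s_3 = Round(s_2, k_2) = 0x45
s_4 = Round(s_3, k_3) = 0x7C
s_5 = Round(s_4, k_4) = 0xBA
s_6 = Round(s_5, k_5) = 0x5D
s_7 = Round(s_6, k_6) = 0xCE
s_8 = Round(s_7, k_7) = 0x59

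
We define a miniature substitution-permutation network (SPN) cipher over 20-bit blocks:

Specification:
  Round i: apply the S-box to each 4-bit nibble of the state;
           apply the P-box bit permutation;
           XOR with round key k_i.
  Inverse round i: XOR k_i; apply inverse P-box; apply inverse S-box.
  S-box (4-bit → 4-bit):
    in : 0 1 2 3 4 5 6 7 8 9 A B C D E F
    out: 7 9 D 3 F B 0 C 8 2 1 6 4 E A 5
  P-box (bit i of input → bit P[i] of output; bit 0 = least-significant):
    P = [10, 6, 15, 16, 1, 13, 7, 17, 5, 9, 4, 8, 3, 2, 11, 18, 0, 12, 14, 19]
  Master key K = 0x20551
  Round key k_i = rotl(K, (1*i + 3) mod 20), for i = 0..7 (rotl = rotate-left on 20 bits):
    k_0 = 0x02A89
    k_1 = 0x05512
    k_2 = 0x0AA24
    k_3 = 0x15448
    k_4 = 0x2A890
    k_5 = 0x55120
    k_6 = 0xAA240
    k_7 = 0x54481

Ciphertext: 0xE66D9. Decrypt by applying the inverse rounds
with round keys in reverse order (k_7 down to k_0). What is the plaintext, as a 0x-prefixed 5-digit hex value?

s_0 = ciphertext = 0xE66D9
s_1 = InvRound(s_0, k_7) = 0x8ABEE
s_2 = InvRound(s_1, k_6) = 0x60126
s_3 = InvRound(s_2, k_5) = 0xB9618
s_4 = InvRound(s_3, k_4) = 0xEF9B1
s_5 = InvRound(s_4, k_3) = 0x122D4
s_6 = InvRound(s_5, k_2) = 0x6CFCD
s_7 = InvRound(s_6, k_1) = 0x34B2B
s_8 = InvRound(s_7, k_0) = 0xC6148

0xC6148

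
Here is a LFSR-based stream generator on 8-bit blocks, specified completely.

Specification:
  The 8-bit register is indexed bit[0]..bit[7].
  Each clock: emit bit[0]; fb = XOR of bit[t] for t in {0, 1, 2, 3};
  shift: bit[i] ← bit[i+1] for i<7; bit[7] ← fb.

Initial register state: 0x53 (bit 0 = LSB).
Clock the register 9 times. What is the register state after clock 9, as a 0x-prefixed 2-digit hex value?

0xF2

reg_0 = 0x53
clock 1: out=1, reg = 0x29
clock 2: out=1, reg = 0x14
clock 3: out=0, reg = 0x8A
clock 4: out=0, reg = 0x45
clock 5: out=1, reg = 0x22
clock 6: out=0, reg = 0x91
clock 7: out=1, reg = 0xC8
clock 8: out=0, reg = 0xE4
clock 9: out=0, reg = 0xF2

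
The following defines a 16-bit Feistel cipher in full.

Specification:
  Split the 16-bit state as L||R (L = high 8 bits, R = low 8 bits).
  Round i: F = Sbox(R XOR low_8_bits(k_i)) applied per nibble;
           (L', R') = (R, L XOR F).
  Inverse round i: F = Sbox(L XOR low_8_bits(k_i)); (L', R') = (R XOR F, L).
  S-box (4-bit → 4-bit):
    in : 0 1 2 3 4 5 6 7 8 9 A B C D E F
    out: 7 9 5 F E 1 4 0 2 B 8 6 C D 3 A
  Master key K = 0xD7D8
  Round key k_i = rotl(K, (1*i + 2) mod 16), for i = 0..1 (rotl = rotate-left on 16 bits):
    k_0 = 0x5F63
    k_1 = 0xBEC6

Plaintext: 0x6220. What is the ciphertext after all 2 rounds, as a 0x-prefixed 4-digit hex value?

0x8DC6

s_0 = plaintext = 0x6220
s_1 = Round(s_0, k_0) = 0x208D
s_2 = Round(s_1, k_1) = 0x8DC6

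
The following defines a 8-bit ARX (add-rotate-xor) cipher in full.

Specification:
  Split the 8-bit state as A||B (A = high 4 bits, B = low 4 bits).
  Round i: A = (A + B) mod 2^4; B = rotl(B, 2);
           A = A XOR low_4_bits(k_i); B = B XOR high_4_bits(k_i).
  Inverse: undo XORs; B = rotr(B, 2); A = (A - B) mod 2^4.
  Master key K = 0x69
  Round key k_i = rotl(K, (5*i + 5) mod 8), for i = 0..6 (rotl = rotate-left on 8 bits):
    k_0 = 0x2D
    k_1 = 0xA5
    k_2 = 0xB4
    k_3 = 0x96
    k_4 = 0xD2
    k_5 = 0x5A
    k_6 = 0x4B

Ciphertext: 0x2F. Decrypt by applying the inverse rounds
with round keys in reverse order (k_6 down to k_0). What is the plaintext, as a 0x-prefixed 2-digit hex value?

0x29

s_0 = ciphertext = 0x2F
s_1 = InvRound(s_0, k_6) = 0xBE
s_2 = InvRound(s_1, k_5) = 0x3E
s_3 = InvRound(s_2, k_4) = 0x5C
s_4 = InvRound(s_3, k_3) = 0xE5
s_5 = InvRound(s_4, k_2) = 0xFB
s_6 = InvRound(s_5, k_1) = 0x64
s_7 = InvRound(s_6, k_0) = 0x29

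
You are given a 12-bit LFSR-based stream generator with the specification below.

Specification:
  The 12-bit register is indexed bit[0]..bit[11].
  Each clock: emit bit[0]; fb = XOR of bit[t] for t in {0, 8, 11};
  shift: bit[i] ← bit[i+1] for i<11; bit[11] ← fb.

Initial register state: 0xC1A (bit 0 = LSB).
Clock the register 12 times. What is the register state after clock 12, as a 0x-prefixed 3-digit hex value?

reg_0 = 0xC1A
clock 1: out=0, reg = 0xE0D
clock 2: out=1, reg = 0x706
clock 3: out=0, reg = 0xB83
clock 4: out=1, reg = 0xDC1
clock 5: out=1, reg = 0xEE0
clock 6: out=0, reg = 0xF70
clock 7: out=0, reg = 0x7B8
clock 8: out=0, reg = 0xBDC
clock 9: out=0, reg = 0x5EE
clock 10: out=0, reg = 0xAF7
clock 11: out=1, reg = 0x57B
clock 12: out=1, reg = 0x2BD

0x2BD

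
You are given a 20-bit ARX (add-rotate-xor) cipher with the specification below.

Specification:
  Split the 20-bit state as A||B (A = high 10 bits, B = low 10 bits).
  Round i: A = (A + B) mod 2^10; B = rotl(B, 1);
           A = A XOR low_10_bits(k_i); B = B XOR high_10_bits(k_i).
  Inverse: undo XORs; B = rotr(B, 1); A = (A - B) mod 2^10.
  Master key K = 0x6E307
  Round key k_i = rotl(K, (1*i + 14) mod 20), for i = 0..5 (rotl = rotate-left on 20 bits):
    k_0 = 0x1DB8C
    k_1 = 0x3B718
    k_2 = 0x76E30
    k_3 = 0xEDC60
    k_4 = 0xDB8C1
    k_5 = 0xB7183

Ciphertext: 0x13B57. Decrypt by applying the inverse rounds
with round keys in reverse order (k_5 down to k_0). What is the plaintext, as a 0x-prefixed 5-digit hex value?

s_0 = ciphertext = 0x13B57
s_1 = InvRound(s_0, k_5) = 0xC22C5
s_2 = InvRound(s_1, k_4) = 0x3D2D5
s_3 = InvRound(s_2, k_3) = 0xF8CB1
s_4 = InvRound(s_3, k_2) = 0x478B5
s_5 = InvRound(s_4, k_1) = 0x7682C
s_6 = InvRound(s_5, k_0) = 0x8A42D

0x8A42D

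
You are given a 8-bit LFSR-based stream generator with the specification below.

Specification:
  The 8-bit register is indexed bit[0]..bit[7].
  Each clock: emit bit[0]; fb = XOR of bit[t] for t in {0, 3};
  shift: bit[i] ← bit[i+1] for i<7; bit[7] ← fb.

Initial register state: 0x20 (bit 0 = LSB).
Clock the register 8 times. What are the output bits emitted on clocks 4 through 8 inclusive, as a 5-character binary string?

00100

reg_0 = 0x20
clock 1: out=0, reg = 0x10
clock 2: out=0, reg = 0x08
clock 3: out=0, reg = 0x84
clock 4: out=0, reg = 0x42
clock 5: out=0, reg = 0x21
clock 6: out=1, reg = 0x90
clock 7: out=0, reg = 0x48
clock 8: out=0, reg = 0xA4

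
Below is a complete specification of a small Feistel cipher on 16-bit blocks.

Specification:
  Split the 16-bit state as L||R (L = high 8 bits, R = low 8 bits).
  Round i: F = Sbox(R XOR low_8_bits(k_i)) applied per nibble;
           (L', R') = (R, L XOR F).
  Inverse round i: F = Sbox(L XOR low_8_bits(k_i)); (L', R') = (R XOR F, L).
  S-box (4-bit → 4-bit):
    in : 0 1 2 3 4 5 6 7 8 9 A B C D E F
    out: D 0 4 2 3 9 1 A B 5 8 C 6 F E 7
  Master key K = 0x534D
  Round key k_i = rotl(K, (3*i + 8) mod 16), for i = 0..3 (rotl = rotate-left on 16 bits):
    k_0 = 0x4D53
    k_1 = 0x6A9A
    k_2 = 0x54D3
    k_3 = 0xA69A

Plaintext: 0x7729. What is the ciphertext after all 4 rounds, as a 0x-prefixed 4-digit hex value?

0xBD5A

s_0 = plaintext = 0x7729
s_1 = Round(s_0, k_0) = 0x29DF
s_2 = Round(s_1, k_1) = 0xDF10
s_3 = Round(s_2, k_2) = 0x10BD
s_4 = Round(s_3, k_3) = 0xBD5A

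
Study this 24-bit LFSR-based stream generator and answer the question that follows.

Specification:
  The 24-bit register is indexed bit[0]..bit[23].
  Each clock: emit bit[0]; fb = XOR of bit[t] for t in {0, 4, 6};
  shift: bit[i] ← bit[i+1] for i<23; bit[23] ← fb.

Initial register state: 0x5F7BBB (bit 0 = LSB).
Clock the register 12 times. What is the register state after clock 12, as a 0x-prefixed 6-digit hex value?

reg_0 = 0x5F7BBB
clock 1: out=1, reg = 0x2FBDDD
clock 2: out=1, reg = 0x97DEEE
clock 3: out=0, reg = 0xCBEF77
clock 4: out=1, reg = 0xE5F7BB
clock 5: out=1, reg = 0x72FBDD
clock 6: out=1, reg = 0xB97DEE
clock 7: out=0, reg = 0xDCBEF7
clock 8: out=1, reg = 0xEE5F7B
clock 9: out=1, reg = 0xF72FBD
clock 10: out=1, reg = 0x7B97DE
clock 11: out=0, reg = 0x3DCBEF
clock 12: out=1, reg = 0x1EE5F7

0x1EE5F7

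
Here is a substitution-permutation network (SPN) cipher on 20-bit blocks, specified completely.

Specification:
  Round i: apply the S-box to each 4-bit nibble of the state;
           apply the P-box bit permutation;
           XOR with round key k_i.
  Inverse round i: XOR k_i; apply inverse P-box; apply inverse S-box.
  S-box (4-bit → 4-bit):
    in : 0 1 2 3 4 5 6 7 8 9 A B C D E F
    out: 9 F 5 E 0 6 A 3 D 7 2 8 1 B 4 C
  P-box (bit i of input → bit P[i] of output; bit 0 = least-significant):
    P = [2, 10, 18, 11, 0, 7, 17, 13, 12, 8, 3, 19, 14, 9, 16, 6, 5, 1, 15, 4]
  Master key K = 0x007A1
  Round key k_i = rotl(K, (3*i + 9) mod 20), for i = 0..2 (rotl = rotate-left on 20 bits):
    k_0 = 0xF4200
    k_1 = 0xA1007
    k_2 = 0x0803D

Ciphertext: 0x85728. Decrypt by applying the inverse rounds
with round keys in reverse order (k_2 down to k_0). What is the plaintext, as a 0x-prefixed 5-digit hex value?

0x98B2B

s_0 = ciphertext = 0x85728
s_1 = InvRound(s_0, k_2) = 0xF7DC7
s_2 = InvRound(s_1, k_1) = 0x48A63
s_3 = InvRound(s_2, k_0) = 0x98B2B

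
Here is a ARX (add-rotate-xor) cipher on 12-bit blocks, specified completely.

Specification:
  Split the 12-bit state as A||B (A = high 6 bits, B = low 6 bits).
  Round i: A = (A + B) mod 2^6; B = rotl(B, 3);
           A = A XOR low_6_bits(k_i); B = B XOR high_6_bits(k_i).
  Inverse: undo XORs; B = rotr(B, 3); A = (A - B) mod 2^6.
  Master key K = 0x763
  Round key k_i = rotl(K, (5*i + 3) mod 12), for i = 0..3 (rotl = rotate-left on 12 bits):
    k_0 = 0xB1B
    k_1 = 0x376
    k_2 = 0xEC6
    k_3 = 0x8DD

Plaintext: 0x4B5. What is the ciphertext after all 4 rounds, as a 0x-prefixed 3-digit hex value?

s_0 = plaintext = 0x4B5
s_1 = Round(s_0, k_0) = 0x702
s_2 = Round(s_1, k_1) = 0xA1D
s_3 = Round(s_2, k_2) = 0x0D0
s_4 = Round(s_3, k_3) = 0x3A1

0x3A1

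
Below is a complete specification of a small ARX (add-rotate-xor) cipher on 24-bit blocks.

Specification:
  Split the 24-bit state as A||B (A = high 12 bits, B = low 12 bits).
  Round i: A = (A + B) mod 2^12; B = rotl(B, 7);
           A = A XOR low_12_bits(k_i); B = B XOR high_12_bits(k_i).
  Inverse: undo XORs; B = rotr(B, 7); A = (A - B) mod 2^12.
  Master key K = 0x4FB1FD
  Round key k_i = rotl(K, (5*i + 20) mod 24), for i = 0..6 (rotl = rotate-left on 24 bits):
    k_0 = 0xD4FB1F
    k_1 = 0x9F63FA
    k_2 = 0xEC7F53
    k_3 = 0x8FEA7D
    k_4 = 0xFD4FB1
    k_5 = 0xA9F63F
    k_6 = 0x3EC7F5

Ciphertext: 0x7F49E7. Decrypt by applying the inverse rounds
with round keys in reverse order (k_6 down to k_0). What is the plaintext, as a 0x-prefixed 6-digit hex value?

0x91FE71

s_0 = ciphertext = 0x7F49E7
s_1 = InvRound(s_0, k_6) = 0xE8D174
s_2 = InvRound(s_1, k_5) = 0xB3BD77
s_3 = InvRound(s_2, k_4) = 0x025465
s_4 = InvRound(s_3, k_3) = 0x6DF379
s_5 = InvRound(s_4, k_2) = 0x1B17DB
s_6 = InvRound(s_5, k_1) = 0xC8F5BC
s_7 = InvRound(s_6, k_0) = 0x91FE71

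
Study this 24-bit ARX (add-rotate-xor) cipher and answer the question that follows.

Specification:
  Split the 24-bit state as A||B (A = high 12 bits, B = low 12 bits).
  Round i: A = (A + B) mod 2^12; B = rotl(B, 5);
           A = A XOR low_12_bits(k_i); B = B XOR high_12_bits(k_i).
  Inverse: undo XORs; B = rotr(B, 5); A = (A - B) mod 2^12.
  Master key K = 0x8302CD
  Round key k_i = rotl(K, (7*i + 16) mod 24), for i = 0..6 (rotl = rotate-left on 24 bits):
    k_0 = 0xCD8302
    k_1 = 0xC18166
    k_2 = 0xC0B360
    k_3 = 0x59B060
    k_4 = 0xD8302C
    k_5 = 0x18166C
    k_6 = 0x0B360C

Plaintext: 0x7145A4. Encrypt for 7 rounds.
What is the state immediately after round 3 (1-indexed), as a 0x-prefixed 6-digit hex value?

0xCB3107

s_0 = plaintext = 0x7145A4
s_1 = Round(s_0, k_0) = 0xFBA853
s_2 = Round(s_1, k_1) = 0x96B668
s_3 = Round(s_2, k_2) = 0xCB3107
s_4 = Round(s_3, k_3) = 0xDDA579
s_5 = Round(s_4, k_4) = 0x37F2A9
s_6 = Round(s_5, k_5) = 0x0444A4
s_7 = Round(s_6, k_6) = 0x2E443A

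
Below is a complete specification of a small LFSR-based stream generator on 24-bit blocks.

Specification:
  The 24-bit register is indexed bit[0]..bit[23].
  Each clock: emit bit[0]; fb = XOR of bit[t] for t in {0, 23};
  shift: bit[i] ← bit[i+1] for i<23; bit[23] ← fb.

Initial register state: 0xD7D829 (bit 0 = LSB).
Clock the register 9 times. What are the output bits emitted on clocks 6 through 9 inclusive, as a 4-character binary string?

1000

reg_0 = 0xD7D829
clock 1: out=1, reg = 0x6BEC14
clock 2: out=0, reg = 0x35F60A
clock 3: out=0, reg = 0x1AFB05
clock 4: out=1, reg = 0x8D7D82
clock 5: out=0, reg = 0xC6BEC1
clock 6: out=1, reg = 0x635F60
clock 7: out=0, reg = 0x31AFB0
clock 8: out=0, reg = 0x18D7D8
clock 9: out=0, reg = 0x0C6BEC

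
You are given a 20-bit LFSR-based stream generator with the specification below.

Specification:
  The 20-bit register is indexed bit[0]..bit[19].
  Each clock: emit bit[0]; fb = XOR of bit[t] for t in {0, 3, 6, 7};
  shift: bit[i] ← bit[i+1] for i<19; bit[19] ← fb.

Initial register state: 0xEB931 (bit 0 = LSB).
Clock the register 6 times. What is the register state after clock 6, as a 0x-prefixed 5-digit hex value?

0x07AE4

reg_0 = 0xEB931
clock 1: out=1, reg = 0xF5C98
clock 2: out=0, reg = 0x7AE4C
clock 3: out=0, reg = 0x3D726
clock 4: out=0, reg = 0x1EB93
clock 5: out=1, reg = 0x0F5C9
clock 6: out=1, reg = 0x07AE4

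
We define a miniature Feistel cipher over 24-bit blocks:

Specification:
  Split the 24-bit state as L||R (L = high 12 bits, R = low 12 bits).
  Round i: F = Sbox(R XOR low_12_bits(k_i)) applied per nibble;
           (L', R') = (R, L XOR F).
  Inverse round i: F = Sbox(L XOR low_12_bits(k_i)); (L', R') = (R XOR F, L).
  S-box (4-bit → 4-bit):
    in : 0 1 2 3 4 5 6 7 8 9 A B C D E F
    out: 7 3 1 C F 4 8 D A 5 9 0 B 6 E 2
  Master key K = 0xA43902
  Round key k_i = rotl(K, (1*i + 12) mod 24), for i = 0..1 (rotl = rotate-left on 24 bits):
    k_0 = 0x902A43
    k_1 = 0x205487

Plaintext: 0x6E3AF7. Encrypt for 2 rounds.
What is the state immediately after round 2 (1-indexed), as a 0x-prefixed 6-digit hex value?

0x1ECE77

s_0 = plaintext = 0x6E3AF7
s_1 = Round(s_0, k_0) = 0xAF71EC
s_2 = Round(s_1, k_1) = 0x1ECE77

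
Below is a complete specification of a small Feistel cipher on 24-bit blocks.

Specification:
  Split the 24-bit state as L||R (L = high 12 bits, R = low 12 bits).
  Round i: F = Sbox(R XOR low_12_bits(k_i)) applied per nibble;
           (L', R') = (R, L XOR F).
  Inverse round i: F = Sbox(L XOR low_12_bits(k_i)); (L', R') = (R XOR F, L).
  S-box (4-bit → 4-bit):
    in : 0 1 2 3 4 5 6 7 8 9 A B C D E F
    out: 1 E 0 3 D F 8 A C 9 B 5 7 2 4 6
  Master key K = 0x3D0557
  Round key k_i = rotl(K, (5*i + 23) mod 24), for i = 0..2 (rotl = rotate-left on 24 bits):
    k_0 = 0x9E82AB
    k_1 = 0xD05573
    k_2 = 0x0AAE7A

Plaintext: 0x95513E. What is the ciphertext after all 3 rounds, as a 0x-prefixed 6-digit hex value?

s_0 = plaintext = 0x95513E
s_1 = Round(s_0, k_0) = 0x13EACA
s_2 = Round(s_1, k_1) = 0xACA767
s_3 = Round(s_2, k_2) = 0x767328

0x767328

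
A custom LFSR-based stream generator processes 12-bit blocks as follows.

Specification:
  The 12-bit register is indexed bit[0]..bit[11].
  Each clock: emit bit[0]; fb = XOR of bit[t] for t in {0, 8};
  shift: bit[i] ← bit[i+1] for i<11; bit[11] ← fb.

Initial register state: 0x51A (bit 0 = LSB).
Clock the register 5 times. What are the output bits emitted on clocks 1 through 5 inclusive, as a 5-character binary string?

reg_0 = 0x51A
clock 1: out=0, reg = 0xA8D
clock 2: out=1, reg = 0xD46
clock 3: out=0, reg = 0xEA3
clock 4: out=1, reg = 0xF51
clock 5: out=1, reg = 0x7A8

01011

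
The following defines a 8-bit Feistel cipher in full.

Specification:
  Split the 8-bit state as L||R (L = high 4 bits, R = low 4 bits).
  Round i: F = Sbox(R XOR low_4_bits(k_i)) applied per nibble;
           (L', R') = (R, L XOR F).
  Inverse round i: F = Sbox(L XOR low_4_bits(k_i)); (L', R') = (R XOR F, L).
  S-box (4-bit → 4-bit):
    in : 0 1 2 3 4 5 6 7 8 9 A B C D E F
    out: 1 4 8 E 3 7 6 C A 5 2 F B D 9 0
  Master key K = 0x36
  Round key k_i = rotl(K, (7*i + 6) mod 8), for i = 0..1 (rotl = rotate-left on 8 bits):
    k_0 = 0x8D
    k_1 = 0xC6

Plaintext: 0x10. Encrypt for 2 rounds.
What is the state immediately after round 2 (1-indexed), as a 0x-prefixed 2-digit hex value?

s_0 = plaintext = 0x10
s_1 = Round(s_0, k_0) = 0x0C
s_2 = Round(s_1, k_1) = 0xC2

0xC2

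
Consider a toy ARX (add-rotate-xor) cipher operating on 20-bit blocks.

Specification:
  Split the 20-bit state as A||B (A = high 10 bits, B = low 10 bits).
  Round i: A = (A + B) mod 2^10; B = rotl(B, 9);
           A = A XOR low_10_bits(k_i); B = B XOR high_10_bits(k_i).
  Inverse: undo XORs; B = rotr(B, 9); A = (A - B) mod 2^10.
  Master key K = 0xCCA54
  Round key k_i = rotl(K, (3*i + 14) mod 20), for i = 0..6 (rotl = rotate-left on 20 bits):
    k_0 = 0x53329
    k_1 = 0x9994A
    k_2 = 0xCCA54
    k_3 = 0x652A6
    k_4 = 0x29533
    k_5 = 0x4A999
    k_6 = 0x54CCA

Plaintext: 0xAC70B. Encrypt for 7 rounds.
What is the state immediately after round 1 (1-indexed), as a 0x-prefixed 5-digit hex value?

s_0 = plaintext = 0xAC70B
s_1 = Round(s_0, k_0) = 0xA56C9
s_2 = Round(s_1, k_1) = 0x05102
s_3 = Round(s_2, k_2) = 0xD0BB3
s_4 = Round(s_3, k_3) = 0x14E4D
s_5 = Round(s_4, k_4) = 0xE4F83
s_6 = Round(s_5, k_5) = 0xA3EEB
s_7 = Round(s_6, k_6) = 0x6C226

0xA56C9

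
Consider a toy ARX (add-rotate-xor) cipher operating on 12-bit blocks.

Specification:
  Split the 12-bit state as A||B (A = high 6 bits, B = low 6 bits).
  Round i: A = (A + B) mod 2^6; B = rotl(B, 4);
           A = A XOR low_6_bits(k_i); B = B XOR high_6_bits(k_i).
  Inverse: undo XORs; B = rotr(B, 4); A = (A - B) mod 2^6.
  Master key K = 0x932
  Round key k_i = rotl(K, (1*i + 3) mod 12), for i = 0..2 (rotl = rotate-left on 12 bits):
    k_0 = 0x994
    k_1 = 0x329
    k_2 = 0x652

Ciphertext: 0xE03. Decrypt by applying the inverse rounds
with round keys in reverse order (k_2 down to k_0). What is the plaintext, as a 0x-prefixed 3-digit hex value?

s_0 = ciphertext = 0xE03
s_1 = InvRound(s_0, k_2) = 0x069
s_2 = InvRound(s_1, k_1) = 0x496
s_3 = InvRound(s_2, k_0) = 0x0C3

0x0C3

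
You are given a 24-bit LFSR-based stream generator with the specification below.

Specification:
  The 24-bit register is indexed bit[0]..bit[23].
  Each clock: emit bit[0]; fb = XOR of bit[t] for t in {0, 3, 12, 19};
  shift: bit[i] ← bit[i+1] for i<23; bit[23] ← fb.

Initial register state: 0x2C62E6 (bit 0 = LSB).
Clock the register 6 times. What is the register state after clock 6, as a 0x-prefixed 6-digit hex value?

0x64B18B

reg_0 = 0x2C62E6
clock 1: out=0, reg = 0x963173
clock 2: out=1, reg = 0x4B18B9
clock 3: out=1, reg = 0x258C5C
clock 4: out=0, reg = 0x92C62E
clock 5: out=0, reg = 0xC96317
clock 6: out=1, reg = 0x64B18B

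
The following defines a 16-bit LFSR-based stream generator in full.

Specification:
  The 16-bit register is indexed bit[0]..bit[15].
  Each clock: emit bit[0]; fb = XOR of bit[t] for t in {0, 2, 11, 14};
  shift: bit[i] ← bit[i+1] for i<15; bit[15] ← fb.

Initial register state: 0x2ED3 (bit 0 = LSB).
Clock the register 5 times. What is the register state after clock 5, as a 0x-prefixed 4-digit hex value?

0x5176

reg_0 = 0x2ED3
clock 1: out=1, reg = 0x1769
clock 2: out=1, reg = 0x8BB4
clock 3: out=0, reg = 0x45DA
clock 4: out=0, reg = 0xA2ED
clock 5: out=1, reg = 0x5176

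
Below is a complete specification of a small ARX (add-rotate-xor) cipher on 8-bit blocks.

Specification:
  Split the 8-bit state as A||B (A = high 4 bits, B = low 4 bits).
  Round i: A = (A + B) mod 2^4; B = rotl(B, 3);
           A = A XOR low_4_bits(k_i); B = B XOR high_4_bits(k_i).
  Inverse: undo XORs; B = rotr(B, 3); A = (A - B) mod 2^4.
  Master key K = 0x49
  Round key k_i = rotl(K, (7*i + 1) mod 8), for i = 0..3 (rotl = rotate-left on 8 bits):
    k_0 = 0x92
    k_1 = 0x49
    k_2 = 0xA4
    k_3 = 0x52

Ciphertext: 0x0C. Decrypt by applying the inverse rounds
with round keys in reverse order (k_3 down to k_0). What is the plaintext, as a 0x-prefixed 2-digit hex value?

0x3E

s_0 = ciphertext = 0x0C
s_1 = InvRound(s_0, k_3) = 0xF3
s_2 = InvRound(s_1, k_2) = 0x83
s_3 = InvRound(s_2, k_1) = 0x3E
s_4 = InvRound(s_3, k_0) = 0x3E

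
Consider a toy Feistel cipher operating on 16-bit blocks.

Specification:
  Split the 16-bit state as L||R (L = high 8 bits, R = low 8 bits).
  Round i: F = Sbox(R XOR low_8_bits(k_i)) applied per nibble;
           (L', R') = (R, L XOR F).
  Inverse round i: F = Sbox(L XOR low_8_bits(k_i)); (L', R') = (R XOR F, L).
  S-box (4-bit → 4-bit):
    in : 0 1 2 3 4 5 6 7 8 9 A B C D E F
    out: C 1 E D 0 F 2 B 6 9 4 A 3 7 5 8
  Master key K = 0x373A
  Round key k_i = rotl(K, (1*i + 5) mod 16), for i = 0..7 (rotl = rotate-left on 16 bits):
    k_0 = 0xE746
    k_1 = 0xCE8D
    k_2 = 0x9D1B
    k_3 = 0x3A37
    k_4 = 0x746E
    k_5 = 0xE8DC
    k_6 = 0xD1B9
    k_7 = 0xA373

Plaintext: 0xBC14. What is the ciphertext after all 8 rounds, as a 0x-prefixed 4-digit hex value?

s_0 = plaintext = 0xBC14
s_1 = Round(s_0, k_0) = 0x1442
s_2 = Round(s_1, k_1) = 0x422C
s_3 = Round(s_2, k_2) = 0x2C99
s_4 = Round(s_3, k_3) = 0x9969
s_5 = Round(s_4, k_4) = 0x6952
s_6 = Round(s_5, k_5) = 0x520C
s_7 = Round(s_6, k_6) = 0x0CFD
s_8 = Round(s_7, k_7) = 0xFD69

0xFD69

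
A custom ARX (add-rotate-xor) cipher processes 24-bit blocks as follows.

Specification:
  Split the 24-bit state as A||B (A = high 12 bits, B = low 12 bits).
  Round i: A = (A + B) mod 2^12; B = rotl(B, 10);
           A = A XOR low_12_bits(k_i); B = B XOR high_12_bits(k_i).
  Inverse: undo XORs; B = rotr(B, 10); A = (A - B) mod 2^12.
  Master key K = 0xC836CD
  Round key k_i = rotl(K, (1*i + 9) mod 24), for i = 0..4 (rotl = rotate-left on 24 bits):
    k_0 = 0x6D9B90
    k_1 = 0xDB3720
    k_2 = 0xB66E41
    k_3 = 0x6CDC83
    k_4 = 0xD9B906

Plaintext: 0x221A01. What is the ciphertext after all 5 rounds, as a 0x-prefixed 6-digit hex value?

0x1B77F8

s_0 = plaintext = 0x221A01
s_1 = Round(s_0, k_0) = 0x7B2059
s_2 = Round(s_1, k_1) = 0xF2B9A5
s_3 = Round(s_2, k_2) = 0x691D0F
s_4 = Round(s_3, k_3) = 0xF2398E
s_5 = Round(s_4, k_4) = 0x1B77F8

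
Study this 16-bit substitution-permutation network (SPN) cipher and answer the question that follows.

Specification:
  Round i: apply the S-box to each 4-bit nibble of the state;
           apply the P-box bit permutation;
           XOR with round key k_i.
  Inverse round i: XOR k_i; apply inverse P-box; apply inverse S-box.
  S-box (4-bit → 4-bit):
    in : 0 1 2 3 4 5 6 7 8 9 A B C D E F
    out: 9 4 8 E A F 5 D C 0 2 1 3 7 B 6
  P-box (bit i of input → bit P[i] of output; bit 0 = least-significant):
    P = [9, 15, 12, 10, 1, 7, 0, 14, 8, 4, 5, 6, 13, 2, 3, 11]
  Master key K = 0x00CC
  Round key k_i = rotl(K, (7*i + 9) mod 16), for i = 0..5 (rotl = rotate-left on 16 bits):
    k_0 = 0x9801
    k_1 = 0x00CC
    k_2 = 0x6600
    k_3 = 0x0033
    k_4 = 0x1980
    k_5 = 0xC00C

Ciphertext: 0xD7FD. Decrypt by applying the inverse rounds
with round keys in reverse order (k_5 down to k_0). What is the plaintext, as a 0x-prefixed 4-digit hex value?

s_0 = ciphertext = 0xD7FD
s_1 = InvRound(s_0, k_5) = 0x95F7
s_2 = InvRound(s_1, k_4) = 0x4364
s_3 = InvRound(s_2, k_3) = 0xAE7B
s_4 = InvRound(s_3, k_2) = 0x837A
s_5 = InvRound(s_4, k_1) = 0xADCC
s_6 = InvRound(s_5, k_0) = 0xD0F8

0xD0F8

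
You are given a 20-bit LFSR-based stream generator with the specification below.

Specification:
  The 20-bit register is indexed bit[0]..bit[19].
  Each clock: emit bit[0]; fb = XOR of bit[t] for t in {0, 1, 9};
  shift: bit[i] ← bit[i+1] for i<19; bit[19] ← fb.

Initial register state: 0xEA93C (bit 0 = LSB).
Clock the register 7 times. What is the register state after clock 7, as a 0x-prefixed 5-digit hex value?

reg_0 = 0xEA93C
clock 1: out=0, reg = 0x7549E
clock 2: out=0, reg = 0xBAA4F
clock 3: out=1, reg = 0xDD527
clock 4: out=1, reg = 0x6EA93
clock 5: out=1, reg = 0xB7549
clock 6: out=1, reg = 0xDBAA4
clock 7: out=0, reg = 0xEDD52

0xEDD52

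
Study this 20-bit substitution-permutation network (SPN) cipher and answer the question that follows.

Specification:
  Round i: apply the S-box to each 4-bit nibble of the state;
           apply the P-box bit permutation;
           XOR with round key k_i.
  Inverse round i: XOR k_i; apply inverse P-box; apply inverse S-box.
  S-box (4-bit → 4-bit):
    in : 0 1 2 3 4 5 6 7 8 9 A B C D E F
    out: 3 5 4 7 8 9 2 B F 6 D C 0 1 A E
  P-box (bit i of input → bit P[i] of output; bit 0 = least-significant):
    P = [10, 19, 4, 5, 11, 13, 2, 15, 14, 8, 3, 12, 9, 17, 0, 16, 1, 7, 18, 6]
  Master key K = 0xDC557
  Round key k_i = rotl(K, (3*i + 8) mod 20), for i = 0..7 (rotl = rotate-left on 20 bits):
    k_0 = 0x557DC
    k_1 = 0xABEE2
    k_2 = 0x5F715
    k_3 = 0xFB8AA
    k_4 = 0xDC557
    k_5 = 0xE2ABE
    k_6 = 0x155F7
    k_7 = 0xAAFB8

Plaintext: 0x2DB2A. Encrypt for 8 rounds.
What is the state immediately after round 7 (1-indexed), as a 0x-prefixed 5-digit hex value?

0x89E09

s_0 = plaintext = 0x2DB2A
s_1 = Round(s_0, k_0) = 0x141E0
s_2 = Round(s_1, k_1) = 0x75AE8
s_3 = Round(s_2, k_2) = 0xC01EF
s_4 = Round(s_3, k_3) = 0x55A92
s_5 = Round(s_4, k_4) = 0xCB709
s_6 = Round(s_5, k_5) = 0x753AF
s_7 = Round(s_6, k_6) = 0x89E09
s_8 = Round(s_7, k_7) = 0x4966B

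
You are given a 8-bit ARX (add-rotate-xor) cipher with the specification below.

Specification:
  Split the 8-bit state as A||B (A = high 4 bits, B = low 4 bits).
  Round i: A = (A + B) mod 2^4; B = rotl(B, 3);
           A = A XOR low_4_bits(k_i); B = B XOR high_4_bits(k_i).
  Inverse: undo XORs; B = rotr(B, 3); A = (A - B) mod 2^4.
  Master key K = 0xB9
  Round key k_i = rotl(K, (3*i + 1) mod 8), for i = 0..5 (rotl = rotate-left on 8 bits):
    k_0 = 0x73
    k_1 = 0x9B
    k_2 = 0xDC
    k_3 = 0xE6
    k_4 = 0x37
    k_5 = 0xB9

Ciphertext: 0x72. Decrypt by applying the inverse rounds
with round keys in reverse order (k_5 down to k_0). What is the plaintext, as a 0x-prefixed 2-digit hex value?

0xC8

s_0 = ciphertext = 0x72
s_1 = InvRound(s_0, k_5) = 0xB3
s_2 = InvRound(s_1, k_4) = 0xC0
s_3 = InvRound(s_2, k_3) = 0xDD
s_4 = InvRound(s_3, k_2) = 0x10
s_5 = InvRound(s_4, k_1) = 0x73
s_6 = InvRound(s_5, k_0) = 0xC8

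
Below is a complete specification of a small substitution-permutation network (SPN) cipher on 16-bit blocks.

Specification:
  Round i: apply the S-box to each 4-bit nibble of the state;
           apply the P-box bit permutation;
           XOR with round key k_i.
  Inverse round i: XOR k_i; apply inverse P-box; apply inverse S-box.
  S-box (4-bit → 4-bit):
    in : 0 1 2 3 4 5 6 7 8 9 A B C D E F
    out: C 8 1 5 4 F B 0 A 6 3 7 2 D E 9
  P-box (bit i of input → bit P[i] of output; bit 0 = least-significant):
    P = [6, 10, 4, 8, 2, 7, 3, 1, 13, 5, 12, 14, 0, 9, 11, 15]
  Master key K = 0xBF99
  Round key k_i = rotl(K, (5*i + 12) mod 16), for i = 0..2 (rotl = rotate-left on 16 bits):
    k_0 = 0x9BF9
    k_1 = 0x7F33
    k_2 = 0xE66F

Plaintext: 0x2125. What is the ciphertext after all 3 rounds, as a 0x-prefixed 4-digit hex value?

0xD1A6

s_0 = plaintext = 0x2125
s_1 = Round(s_0, k_0) = 0xDEAC
s_2 = Round(s_1, k_1) = 0xA396
s_3 = Round(s_2, k_2) = 0xD1A6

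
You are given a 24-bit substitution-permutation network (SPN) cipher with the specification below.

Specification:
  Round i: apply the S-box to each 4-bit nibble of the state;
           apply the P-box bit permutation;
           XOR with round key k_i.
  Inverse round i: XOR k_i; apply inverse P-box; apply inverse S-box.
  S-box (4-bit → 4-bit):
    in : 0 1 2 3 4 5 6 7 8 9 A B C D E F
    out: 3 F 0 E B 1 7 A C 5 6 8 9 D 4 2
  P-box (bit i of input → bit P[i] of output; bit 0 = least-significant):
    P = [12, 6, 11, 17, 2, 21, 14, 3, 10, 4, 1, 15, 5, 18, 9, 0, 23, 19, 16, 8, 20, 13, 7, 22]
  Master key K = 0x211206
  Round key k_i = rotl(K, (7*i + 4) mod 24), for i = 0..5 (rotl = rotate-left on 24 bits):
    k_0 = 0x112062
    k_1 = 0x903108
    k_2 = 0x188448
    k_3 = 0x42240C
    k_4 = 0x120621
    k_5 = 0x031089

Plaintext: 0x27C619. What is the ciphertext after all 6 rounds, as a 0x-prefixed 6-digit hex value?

0xCD9E9B

s_0 = plaintext = 0x27C619
s_1 = Round(s_0, k_0) = 0x397D5D
s_2 = Round(s_1, k_1) = 0x578D8F
s_3 = Round(s_2, k_2) = 0x004303
s_4 = Round(s_3, k_3) = 0xFC8C7B
s_5 = Round(s_4, k_4) = 0xB0A128
s_6 = Round(s_5, k_5) = 0xCD9E9B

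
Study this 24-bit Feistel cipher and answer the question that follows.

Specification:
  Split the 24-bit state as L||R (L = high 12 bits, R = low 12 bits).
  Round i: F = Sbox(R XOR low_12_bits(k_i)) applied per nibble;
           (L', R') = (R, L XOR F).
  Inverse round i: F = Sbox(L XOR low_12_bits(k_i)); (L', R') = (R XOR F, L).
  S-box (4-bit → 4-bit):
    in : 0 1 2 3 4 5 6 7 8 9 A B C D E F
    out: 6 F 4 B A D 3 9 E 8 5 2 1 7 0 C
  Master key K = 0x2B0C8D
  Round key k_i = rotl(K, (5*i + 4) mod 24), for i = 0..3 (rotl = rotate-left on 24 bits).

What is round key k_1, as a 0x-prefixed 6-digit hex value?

K = 0x2B0C8D
k_0 = rotl(K, (5*0+4) mod 24) = rotl(K, 4) = 0xB0C8D2
k_1 = rotl(K, (5*1+4) mod 24) = rotl(K, 9) = 0x191A56

0x191A56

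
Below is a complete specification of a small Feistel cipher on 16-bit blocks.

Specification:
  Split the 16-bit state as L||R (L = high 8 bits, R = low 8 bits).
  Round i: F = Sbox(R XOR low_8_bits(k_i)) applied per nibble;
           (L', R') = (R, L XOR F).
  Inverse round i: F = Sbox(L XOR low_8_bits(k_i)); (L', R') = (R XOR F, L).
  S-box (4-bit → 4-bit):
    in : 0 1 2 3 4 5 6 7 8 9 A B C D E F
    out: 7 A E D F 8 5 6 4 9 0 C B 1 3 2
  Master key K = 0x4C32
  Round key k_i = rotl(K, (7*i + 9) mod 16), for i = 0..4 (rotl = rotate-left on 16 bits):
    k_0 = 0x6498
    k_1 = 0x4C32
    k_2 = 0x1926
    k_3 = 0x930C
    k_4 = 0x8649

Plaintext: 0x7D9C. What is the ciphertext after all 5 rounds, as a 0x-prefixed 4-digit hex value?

0xC914

s_0 = plaintext = 0x7D9C
s_1 = Round(s_0, k_0) = 0x9C02
s_2 = Round(s_1, k_1) = 0x024B
s_3 = Round(s_2, k_2) = 0x4B53
s_4 = Round(s_3, k_3) = 0x53C9
s_5 = Round(s_4, k_4) = 0xC914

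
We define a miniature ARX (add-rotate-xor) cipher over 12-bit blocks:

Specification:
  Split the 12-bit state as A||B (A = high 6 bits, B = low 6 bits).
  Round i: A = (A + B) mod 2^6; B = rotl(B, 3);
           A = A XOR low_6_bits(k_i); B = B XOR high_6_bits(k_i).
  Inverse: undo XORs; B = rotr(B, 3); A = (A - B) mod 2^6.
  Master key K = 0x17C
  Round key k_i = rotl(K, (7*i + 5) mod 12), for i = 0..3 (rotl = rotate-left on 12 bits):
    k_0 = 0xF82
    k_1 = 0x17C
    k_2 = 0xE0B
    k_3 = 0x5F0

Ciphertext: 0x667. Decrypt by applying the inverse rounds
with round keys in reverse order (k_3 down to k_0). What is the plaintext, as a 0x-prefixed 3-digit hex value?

s_0 = ciphertext = 0x667
s_1 = InvRound(s_0, k_3) = 0x8C6
s_2 = InvRound(s_1, k_2) = 0xC77
s_3 = InvRound(s_2, k_1) = 0xDD6
s_4 = InvRound(s_3, k_0) = 0xC05

0xC05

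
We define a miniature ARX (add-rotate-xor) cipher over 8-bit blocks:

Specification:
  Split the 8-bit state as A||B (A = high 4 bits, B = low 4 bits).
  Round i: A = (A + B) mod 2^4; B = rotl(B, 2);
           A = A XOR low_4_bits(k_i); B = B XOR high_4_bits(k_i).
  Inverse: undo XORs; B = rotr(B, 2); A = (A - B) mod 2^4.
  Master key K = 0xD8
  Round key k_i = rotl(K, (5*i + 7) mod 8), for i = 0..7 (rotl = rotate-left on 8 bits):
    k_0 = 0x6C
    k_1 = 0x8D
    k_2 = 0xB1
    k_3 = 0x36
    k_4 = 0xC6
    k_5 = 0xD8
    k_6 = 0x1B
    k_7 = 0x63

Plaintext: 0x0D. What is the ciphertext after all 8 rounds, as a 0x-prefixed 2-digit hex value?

s_0 = plaintext = 0x0D
s_1 = Round(s_0, k_0) = 0x11
s_2 = Round(s_1, k_1) = 0xFC
s_3 = Round(s_2, k_2) = 0xA8
s_4 = Round(s_3, k_3) = 0x41
s_5 = Round(s_4, k_4) = 0x38
s_6 = Round(s_5, k_5) = 0x3F
s_7 = Round(s_6, k_6) = 0x9E
s_8 = Round(s_7, k_7) = 0x4D

0x4D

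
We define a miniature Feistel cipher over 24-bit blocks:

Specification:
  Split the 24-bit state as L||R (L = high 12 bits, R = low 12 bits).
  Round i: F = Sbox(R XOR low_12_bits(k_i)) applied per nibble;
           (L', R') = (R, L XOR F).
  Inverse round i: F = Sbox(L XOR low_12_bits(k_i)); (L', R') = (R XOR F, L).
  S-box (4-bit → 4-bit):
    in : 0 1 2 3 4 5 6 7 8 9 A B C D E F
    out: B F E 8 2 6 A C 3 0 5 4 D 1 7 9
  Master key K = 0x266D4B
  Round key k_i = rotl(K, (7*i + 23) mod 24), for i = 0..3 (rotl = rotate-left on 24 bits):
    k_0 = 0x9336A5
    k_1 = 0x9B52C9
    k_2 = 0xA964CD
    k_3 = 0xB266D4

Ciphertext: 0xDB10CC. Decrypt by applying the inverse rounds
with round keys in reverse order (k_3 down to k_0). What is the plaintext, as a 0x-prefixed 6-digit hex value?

0xD0C688

s_0 = ciphertext = 0xDB10CC
s_1 = InvRound(s_0, k_3) = 0x46ADB1
s_2 = InvRound(s_1, k_2) = 0x6ED46A
s_3 = InvRound(s_2, k_1) = 0x6886ED
s_4 = InvRound(s_3, k_0) = 0xD0C688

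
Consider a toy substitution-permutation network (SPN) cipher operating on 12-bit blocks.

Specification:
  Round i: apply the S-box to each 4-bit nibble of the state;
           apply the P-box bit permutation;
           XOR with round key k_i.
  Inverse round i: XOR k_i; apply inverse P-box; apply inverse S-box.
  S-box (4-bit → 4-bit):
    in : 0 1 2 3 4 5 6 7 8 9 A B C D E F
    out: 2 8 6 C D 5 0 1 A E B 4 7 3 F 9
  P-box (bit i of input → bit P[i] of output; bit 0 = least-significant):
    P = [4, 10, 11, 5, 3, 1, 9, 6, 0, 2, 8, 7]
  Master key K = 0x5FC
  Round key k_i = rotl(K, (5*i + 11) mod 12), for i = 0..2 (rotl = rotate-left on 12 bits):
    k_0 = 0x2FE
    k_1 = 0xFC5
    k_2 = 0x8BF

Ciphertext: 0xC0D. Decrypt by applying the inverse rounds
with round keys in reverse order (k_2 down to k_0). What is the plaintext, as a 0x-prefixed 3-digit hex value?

s_0 = ciphertext = 0xC0D
s_1 = InvRound(s_0, k_2) = 0x10A
s_2 = InvRound(s_1, k_1) = 0xAE2
s_3 = InvRound(s_2, k_0) = 0x075

0x075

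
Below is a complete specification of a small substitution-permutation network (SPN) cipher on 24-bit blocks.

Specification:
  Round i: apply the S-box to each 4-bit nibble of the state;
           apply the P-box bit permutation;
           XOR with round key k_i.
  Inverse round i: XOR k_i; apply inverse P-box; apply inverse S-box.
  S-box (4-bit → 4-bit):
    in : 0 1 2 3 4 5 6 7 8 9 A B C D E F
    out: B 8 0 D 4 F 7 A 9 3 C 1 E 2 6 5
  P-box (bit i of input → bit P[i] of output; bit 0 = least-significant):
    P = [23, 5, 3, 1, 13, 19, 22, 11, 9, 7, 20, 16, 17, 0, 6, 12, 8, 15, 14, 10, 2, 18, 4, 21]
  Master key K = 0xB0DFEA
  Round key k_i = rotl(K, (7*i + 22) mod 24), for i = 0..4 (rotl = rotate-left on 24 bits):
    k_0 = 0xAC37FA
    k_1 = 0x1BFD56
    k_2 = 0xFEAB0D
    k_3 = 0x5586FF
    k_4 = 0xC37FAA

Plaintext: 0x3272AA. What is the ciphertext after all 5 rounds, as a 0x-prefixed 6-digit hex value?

s_0 = plaintext = 0x3272AA
s_1 = Round(s_0, k_0) = 0xCC2FE5
s_2 = Round(s_1, k_1) = 0xE73B6C
s_3 = Round(s_2, k_2) = 0xB01D77
s_4 = Round(s_3, k_3) = 0x5D1B59
s_5 = Round(s_4, k_4) = 0x2FC59E

0x2FC59E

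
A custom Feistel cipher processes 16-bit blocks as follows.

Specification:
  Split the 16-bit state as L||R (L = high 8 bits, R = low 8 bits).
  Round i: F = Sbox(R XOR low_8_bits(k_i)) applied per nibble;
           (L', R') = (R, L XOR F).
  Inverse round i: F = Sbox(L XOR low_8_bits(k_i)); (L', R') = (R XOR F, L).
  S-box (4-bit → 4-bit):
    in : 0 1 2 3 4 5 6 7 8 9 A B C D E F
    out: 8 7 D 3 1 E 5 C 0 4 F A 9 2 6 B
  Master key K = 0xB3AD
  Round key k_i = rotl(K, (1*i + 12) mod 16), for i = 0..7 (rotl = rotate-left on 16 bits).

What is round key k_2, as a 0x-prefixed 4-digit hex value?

0x6CEB

K = 0xB3AD
k_0 = rotl(K, (1*0+12) mod 16) = rotl(K, 12) = 0xDB3A
k_1 = rotl(K, (1*1+12) mod 16) = rotl(K, 13) = 0xB675
k_2 = rotl(K, (1*2+12) mod 16) = rotl(K, 14) = 0x6CEB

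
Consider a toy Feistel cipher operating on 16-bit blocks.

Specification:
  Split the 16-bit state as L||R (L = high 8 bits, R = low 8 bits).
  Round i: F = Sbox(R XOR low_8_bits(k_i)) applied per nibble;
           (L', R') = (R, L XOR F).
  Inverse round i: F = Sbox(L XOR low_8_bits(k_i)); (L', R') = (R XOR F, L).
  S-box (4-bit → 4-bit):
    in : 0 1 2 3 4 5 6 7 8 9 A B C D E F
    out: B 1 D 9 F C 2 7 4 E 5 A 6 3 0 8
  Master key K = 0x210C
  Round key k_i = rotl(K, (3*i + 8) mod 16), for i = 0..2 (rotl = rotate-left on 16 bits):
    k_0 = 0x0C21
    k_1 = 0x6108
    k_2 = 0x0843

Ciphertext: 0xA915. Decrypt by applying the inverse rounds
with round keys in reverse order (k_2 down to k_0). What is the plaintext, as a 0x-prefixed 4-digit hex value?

s_0 = ciphertext = 0xA915
s_1 = InvRound(s_0, k_2) = 0x10A9
s_2 = InvRound(s_1, k_1) = 0xBD10
s_3 = InvRound(s_2, k_0) = 0xF6BD

0xF6BD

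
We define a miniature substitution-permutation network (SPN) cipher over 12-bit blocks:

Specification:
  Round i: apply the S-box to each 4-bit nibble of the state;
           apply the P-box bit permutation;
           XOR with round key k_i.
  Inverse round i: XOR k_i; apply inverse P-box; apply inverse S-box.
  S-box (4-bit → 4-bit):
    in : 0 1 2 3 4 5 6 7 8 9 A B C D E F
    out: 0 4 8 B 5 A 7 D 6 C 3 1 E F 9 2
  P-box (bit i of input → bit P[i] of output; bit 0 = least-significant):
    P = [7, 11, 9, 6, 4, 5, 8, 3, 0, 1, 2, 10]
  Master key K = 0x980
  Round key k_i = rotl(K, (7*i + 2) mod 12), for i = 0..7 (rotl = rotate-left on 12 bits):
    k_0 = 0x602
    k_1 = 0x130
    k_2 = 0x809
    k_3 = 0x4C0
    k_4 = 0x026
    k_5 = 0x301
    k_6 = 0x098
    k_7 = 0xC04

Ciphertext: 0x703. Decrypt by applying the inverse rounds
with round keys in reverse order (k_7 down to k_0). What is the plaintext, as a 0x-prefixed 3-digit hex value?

s_0 = ciphertext = 0x703
s_1 = InvRound(s_0, k_7) = 0x618
s_2 = InvRound(s_1, k_6) = 0x204
s_3 = InvRound(s_2, k_5) = 0x410
s_4 = InvRound(s_3, k_4) = 0xCA0
s_5 = InvRound(s_4, k_3) = 0x0F5
s_6 = InvRound(s_5, k_2) = 0x133
s_7 = InvRound(s_6, k_1) = 0xA00
s_8 = InvRound(s_7, k_0) = 0x50F

0x50F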